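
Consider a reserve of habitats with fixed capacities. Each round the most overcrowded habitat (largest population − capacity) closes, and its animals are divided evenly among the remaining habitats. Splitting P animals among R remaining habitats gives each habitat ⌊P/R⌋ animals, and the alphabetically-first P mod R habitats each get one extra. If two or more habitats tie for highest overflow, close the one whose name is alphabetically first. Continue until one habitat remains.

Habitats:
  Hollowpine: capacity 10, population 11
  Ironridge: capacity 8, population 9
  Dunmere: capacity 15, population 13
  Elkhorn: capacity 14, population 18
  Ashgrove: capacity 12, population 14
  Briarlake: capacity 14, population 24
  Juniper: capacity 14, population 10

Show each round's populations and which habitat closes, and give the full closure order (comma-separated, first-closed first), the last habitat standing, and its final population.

Closure order: Briarlake, Elkhorn, Ashgrove, Hollowpine, Ironridge, Dunmere
Last habitat: Juniper with 99 animals

Round 1: Ashgrove=14 Briarlake=24 Dunmere=13 Elkhorn=18 Hollowpine=11 Ironridge=9 Juniper=10 → close Briarlake (overflow 10)
  24÷6 = 4 each, +1 to first 0
Round 2: Ashgrove=18 Dunmere=17 Elkhorn=22 Hollowpine=15 Ironridge=13 Juniper=14 → close Elkhorn (overflow 8)
  22÷5 = 4 each, +1 to first 2
Round 3: Ashgrove=23 Dunmere=22 Hollowpine=19 Ironridge=17 Juniper=18 → close Ashgrove (overflow 11)
  23÷4 = 5 each, +1 to first 3
Round 4: Dunmere=28 Hollowpine=25 Ironridge=23 Juniper=23 → close Hollowpine (overflow 15)
  25÷3 = 8 each, +1 to first 1
Round 5: Dunmere=37 Ironridge=31 Juniper=31 → close Ironridge (overflow 23)
  31÷2 = 15 each, +1 to first 1
Round 6: Dunmere=53 Juniper=46 → close Dunmere (overflow 38)
  53÷1 = 53 each, +1 to first 0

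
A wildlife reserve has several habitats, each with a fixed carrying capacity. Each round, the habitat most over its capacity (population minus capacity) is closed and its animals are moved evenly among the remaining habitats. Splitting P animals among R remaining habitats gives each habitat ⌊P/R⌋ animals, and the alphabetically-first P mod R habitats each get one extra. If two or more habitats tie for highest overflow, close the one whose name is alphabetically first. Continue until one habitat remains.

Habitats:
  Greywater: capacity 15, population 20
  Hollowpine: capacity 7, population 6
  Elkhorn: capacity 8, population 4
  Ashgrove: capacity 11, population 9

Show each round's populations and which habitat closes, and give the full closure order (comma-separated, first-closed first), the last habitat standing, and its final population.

Round 1: Ashgrove=9 Elkhorn=4 Greywater=20 Hollowpine=6 → close Greywater (overflow 5)
  20÷3 = 6 each, +1 to first 2
Round 2: Ashgrove=16 Elkhorn=11 Hollowpine=12 → close Ashgrove (overflow 5)
  16÷2 = 8 each, +1 to first 0
Round 3: Elkhorn=19 Hollowpine=20 → close Hollowpine (overflow 13)
  20÷1 = 20 each, +1 to first 0

Closure order: Greywater, Ashgrove, Hollowpine
Last habitat: Elkhorn with 39 animals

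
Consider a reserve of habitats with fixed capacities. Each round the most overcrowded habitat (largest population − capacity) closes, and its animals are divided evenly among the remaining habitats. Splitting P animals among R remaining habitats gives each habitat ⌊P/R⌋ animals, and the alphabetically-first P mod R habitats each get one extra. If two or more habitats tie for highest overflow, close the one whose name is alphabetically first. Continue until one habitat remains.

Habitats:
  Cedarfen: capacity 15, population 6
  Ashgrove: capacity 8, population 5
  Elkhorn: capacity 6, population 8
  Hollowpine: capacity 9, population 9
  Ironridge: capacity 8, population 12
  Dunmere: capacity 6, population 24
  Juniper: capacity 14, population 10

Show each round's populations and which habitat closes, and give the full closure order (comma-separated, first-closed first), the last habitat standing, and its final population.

Closure order: Dunmere, Ironridge, Elkhorn, Hollowpine, Ashgrove, Juniper
Last habitat: Cedarfen with 74 animals

Round 1: Ashgrove=5 Cedarfen=6 Dunmere=24 Elkhorn=8 Hollowpine=9 Ironridge=12 Juniper=10 → close Dunmere (overflow 18)
  24÷6 = 4 each, +1 to first 0
Round 2: Ashgrove=9 Cedarfen=10 Elkhorn=12 Hollowpine=13 Ironridge=16 Juniper=14 → close Ironridge (overflow 8)
  16÷5 = 3 each, +1 to first 1
Round 3: Ashgrove=13 Cedarfen=13 Elkhorn=15 Hollowpine=16 Juniper=17 → close Elkhorn (overflow 9)
  15÷4 = 3 each, +1 to first 3
Round 4: Ashgrove=17 Cedarfen=17 Hollowpine=20 Juniper=20 → close Hollowpine (overflow 11)
  20÷3 = 6 each, +1 to first 2
Round 5: Ashgrove=24 Cedarfen=24 Juniper=26 → close Ashgrove (overflow 16)
  24÷2 = 12 each, +1 to first 0
Round 6: Cedarfen=36 Juniper=38 → close Juniper (overflow 24)
  38÷1 = 38 each, +1 to first 0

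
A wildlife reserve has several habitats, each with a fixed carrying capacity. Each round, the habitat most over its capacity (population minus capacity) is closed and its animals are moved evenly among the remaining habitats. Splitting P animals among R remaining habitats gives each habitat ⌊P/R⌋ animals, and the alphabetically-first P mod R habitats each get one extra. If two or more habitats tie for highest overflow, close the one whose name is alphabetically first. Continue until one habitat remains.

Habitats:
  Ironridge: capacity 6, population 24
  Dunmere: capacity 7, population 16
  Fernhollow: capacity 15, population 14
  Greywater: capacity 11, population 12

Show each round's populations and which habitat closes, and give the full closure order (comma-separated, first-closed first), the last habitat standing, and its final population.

Round 1: Dunmere=16 Fernhollow=14 Greywater=12 Ironridge=24 → close Ironridge (overflow 18)
  24÷3 = 8 each, +1 to first 0
Round 2: Dunmere=24 Fernhollow=22 Greywater=20 → close Dunmere (overflow 17)
  24÷2 = 12 each, +1 to first 0
Round 3: Fernhollow=34 Greywater=32 → close Greywater (overflow 21)
  32÷1 = 32 each, +1 to first 0

Closure order: Ironridge, Dunmere, Greywater
Last habitat: Fernhollow with 66 animals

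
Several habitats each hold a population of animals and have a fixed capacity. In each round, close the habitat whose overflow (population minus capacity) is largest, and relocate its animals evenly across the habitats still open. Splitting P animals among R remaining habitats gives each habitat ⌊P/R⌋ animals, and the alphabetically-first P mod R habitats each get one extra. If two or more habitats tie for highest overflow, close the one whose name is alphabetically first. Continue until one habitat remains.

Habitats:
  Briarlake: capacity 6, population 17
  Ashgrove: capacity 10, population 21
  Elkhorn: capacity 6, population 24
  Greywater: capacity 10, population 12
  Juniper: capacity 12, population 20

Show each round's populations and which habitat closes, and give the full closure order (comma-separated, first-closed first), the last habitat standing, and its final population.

Round 1: Ashgrove=21 Briarlake=17 Elkhorn=24 Greywater=12 Juniper=20 → close Elkhorn (overflow 18)
  24÷4 = 6 each, +1 to first 0
Round 2: Ashgrove=27 Briarlake=23 Greywater=18 Juniper=26 → close Ashgrove (overflow 17)
  27÷3 = 9 each, +1 to first 0
Round 3: Briarlake=32 Greywater=27 Juniper=35 → close Briarlake (overflow 26)
  32÷2 = 16 each, +1 to first 0
Round 4: Greywater=43 Juniper=51 → close Juniper (overflow 39)
  51÷1 = 51 each, +1 to first 0

Closure order: Elkhorn, Ashgrove, Briarlake, Juniper
Last habitat: Greywater with 94 animals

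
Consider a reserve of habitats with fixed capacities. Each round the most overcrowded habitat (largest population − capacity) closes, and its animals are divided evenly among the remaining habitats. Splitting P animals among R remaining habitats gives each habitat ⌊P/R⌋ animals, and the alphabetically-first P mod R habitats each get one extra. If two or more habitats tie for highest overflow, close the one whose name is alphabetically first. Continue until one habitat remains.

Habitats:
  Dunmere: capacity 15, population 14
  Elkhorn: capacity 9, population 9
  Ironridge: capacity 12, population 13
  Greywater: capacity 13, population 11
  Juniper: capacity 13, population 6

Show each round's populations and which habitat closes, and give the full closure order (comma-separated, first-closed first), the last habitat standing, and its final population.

Closure order: Ironridge, Dunmere, Elkhorn, Greywater
Last habitat: Juniper with 53 animals

Round 1: Dunmere=14 Elkhorn=9 Greywater=11 Ironridge=13 Juniper=6 → close Ironridge (overflow 1)
  13÷4 = 3 each, +1 to first 1
Round 2: Dunmere=18 Elkhorn=12 Greywater=14 Juniper=9 → close Dunmere (overflow 3)
  18÷3 = 6 each, +1 to first 0
Round 3: Elkhorn=18 Greywater=20 Juniper=15 → close Elkhorn (overflow 9)
  18÷2 = 9 each, +1 to first 0
Round 4: Greywater=29 Juniper=24 → close Greywater (overflow 16)
  29÷1 = 29 each, +1 to first 0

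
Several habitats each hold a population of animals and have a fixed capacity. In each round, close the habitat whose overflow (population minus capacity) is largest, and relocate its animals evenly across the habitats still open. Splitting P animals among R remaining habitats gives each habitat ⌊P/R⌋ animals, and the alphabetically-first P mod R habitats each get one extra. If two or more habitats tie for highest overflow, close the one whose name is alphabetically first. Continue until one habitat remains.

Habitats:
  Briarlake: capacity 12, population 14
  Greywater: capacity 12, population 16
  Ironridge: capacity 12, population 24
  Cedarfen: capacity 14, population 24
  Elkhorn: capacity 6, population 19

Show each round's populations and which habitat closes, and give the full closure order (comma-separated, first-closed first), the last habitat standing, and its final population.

Round 1: Briarlake=14 Cedarfen=24 Elkhorn=19 Greywater=16 Ironridge=24 → close Elkhorn (overflow 13)
  19÷4 = 4 each, +1 to first 3
Round 2: Briarlake=19 Cedarfen=29 Greywater=21 Ironridge=28 → close Ironridge (overflow 16)
  28÷3 = 9 each, +1 to first 1
Round 3: Briarlake=29 Cedarfen=38 Greywater=30 → close Cedarfen (overflow 24)
  38÷2 = 19 each, +1 to first 0
Round 4: Briarlake=48 Greywater=49 → close Greywater (overflow 37)
  49÷1 = 49 each, +1 to first 0

Closure order: Elkhorn, Ironridge, Cedarfen, Greywater
Last habitat: Briarlake with 97 animals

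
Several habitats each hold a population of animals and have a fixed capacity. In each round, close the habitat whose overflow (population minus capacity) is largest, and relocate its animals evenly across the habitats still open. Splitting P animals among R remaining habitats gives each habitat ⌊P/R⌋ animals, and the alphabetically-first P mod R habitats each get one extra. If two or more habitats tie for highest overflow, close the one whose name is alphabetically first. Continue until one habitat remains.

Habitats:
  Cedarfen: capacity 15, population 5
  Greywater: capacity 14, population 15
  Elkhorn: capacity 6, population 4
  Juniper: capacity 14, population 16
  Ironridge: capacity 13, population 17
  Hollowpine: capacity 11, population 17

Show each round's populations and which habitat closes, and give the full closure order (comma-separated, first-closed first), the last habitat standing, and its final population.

Closure order: Hollowpine, Ironridge, Juniper, Greywater, Elkhorn
Last habitat: Cedarfen with 74 animals

Round 1: Cedarfen=5 Elkhorn=4 Greywater=15 Hollowpine=17 Ironridge=17 Juniper=16 → close Hollowpine (overflow 6)
  17÷5 = 3 each, +1 to first 2
Round 2: Cedarfen=9 Elkhorn=8 Greywater=18 Ironridge=20 Juniper=19 → close Ironridge (overflow 7)
  20÷4 = 5 each, +1 to first 0
Round 3: Cedarfen=14 Elkhorn=13 Greywater=23 Juniper=24 → close Juniper (overflow 10)
  24÷3 = 8 each, +1 to first 0
Round 4: Cedarfen=22 Elkhorn=21 Greywater=31 → close Greywater (overflow 17)
  31÷2 = 15 each, +1 to first 1
Round 5: Cedarfen=38 Elkhorn=36 → close Elkhorn (overflow 30)
  36÷1 = 36 each, +1 to first 0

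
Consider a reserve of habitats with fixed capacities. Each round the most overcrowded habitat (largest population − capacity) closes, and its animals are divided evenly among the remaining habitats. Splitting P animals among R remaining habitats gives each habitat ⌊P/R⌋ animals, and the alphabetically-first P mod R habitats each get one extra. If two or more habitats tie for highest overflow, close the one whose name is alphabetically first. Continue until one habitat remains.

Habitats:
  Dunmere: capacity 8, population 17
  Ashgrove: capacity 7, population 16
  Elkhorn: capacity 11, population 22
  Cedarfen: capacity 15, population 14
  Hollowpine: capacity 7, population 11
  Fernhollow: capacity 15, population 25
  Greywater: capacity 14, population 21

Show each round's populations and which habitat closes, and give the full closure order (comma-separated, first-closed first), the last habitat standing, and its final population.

Closure order: Elkhorn, Fernhollow, Ashgrove, Dunmere, Greywater, Cedarfen
Last habitat: Hollowpine with 126 animals

Round 1: Ashgrove=16 Cedarfen=14 Dunmere=17 Elkhorn=22 Fernhollow=25 Greywater=21 Hollowpine=11 → close Elkhorn (overflow 11)
  22÷6 = 3 each, +1 to first 4
Round 2: Ashgrove=20 Cedarfen=18 Dunmere=21 Fernhollow=29 Greywater=24 Hollowpine=14 → close Fernhollow (overflow 14)
  29÷5 = 5 each, +1 to first 4
Round 3: Ashgrove=26 Cedarfen=24 Dunmere=27 Greywater=30 Hollowpine=19 → close Ashgrove (overflow 19)
  26÷4 = 6 each, +1 to first 2
Round 4: Cedarfen=31 Dunmere=34 Greywater=36 Hollowpine=25 → close Dunmere (overflow 26)
  34÷3 = 11 each, +1 to first 1
Round 5: Cedarfen=43 Greywater=47 Hollowpine=36 → close Greywater (overflow 33)
  47÷2 = 23 each, +1 to first 1
Round 6: Cedarfen=67 Hollowpine=59 → close Cedarfen (overflow 52)
  67÷1 = 67 each, +1 to first 0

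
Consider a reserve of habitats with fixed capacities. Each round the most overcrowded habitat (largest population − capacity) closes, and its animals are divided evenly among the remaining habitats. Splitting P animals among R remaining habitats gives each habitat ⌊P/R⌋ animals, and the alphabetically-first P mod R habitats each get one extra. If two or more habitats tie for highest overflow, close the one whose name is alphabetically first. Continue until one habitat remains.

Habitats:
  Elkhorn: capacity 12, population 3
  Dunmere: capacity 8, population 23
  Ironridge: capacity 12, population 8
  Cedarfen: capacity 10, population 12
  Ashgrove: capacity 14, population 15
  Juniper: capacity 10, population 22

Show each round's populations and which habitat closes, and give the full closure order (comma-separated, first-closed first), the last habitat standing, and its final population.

Round 1: Ashgrove=15 Cedarfen=12 Dunmere=23 Elkhorn=3 Ironridge=8 Juniper=22 → close Dunmere (overflow 15)
  23÷5 = 4 each, +1 to first 3
Round 2: Ashgrove=20 Cedarfen=17 Elkhorn=8 Ironridge=12 Juniper=26 → close Juniper (overflow 16)
  26÷4 = 6 each, +1 to first 2
Round 3: Ashgrove=27 Cedarfen=24 Elkhorn=14 Ironridge=18 → close Cedarfen (overflow 14)
  24÷3 = 8 each, +1 to first 0
Round 4: Ashgrove=35 Elkhorn=22 Ironridge=26 → close Ashgrove (overflow 21)
  35÷2 = 17 each, +1 to first 1
Round 5: Elkhorn=40 Ironridge=43 → close Ironridge (overflow 31)
  43÷1 = 43 each, +1 to first 0

Closure order: Dunmere, Juniper, Cedarfen, Ashgrove, Ironridge
Last habitat: Elkhorn with 83 animals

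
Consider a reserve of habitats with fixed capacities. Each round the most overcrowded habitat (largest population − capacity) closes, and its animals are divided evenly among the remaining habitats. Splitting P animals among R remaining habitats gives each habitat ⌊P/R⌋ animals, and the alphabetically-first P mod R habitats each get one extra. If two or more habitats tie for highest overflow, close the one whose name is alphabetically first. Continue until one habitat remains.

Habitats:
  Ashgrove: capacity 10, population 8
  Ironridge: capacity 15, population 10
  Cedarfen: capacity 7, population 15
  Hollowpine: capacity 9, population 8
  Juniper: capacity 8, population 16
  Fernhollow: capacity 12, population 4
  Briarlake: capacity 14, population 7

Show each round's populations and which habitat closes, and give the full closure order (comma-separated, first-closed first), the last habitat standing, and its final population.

Closure order: Cedarfen, Juniper, Ashgrove, Hollowpine, Briarlake, Fernhollow
Last habitat: Ironridge with 68 animals

Round 1: Ashgrove=8 Briarlake=7 Cedarfen=15 Fernhollow=4 Hollowpine=8 Ironridge=10 Juniper=16 → close Cedarfen (overflow 8)
  15÷6 = 2 each, +1 to first 3
Round 2: Ashgrove=11 Briarlake=10 Fernhollow=7 Hollowpine=10 Ironridge=12 Juniper=18 → close Juniper (overflow 10)
  18÷5 = 3 each, +1 to first 3
Round 3: Ashgrove=15 Briarlake=14 Fernhollow=11 Hollowpine=13 Ironridge=15 → close Ashgrove (overflow 5)
  15÷4 = 3 each, +1 to first 3
Round 4: Briarlake=18 Fernhollow=15 Hollowpine=17 Ironridge=18 → close Hollowpine (overflow 8)
  17÷3 = 5 each, +1 to first 2
Round 5: Briarlake=24 Fernhollow=21 Ironridge=23 → close Briarlake (overflow 10)
  24÷2 = 12 each, +1 to first 0
Round 6: Fernhollow=33 Ironridge=35 → close Fernhollow (overflow 21)
  33÷1 = 33 each, +1 to first 0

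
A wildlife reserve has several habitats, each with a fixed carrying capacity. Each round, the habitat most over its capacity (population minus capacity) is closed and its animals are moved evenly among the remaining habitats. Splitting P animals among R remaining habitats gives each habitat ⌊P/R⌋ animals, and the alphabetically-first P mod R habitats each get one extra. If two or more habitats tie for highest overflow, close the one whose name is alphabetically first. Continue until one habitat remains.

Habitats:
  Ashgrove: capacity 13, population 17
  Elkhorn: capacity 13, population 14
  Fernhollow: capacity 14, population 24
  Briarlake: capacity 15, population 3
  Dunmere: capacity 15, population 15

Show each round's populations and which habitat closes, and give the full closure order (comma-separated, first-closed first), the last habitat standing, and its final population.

Closure order: Fernhollow, Ashgrove, Dunmere, Elkhorn
Last habitat: Briarlake with 73 animals

Round 1: Ashgrove=17 Briarlake=3 Dunmere=15 Elkhorn=14 Fernhollow=24 → close Fernhollow (overflow 10)
  24÷4 = 6 each, +1 to first 0
Round 2: Ashgrove=23 Briarlake=9 Dunmere=21 Elkhorn=20 → close Ashgrove (overflow 10)
  23÷3 = 7 each, +1 to first 2
Round 3: Briarlake=17 Dunmere=29 Elkhorn=27 → close Dunmere (overflow 14)
  29÷2 = 14 each, +1 to first 1
Round 4: Briarlake=32 Elkhorn=41 → close Elkhorn (overflow 28)
  41÷1 = 41 each, +1 to first 0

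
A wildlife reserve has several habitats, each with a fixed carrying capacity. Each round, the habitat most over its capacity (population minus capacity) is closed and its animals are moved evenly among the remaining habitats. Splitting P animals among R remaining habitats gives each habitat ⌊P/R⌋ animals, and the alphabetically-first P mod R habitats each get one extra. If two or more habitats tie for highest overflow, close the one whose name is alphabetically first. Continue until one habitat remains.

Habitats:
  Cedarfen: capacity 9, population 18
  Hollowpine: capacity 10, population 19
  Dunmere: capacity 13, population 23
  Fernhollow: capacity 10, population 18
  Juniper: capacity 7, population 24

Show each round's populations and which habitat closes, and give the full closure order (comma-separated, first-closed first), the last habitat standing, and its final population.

Closure order: Juniper, Dunmere, Cedarfen, Fernhollow
Last habitat: Hollowpine with 102 animals

Round 1: Cedarfen=18 Dunmere=23 Fernhollow=18 Hollowpine=19 Juniper=24 → close Juniper (overflow 17)
  24÷4 = 6 each, +1 to first 0
Round 2: Cedarfen=24 Dunmere=29 Fernhollow=24 Hollowpine=25 → close Dunmere (overflow 16)
  29÷3 = 9 each, +1 to first 2
Round 3: Cedarfen=34 Fernhollow=34 Hollowpine=34 → close Cedarfen (overflow 25)
  34÷2 = 17 each, +1 to first 0
Round 4: Fernhollow=51 Hollowpine=51 → close Fernhollow (overflow 41)
  51÷1 = 51 each, +1 to first 0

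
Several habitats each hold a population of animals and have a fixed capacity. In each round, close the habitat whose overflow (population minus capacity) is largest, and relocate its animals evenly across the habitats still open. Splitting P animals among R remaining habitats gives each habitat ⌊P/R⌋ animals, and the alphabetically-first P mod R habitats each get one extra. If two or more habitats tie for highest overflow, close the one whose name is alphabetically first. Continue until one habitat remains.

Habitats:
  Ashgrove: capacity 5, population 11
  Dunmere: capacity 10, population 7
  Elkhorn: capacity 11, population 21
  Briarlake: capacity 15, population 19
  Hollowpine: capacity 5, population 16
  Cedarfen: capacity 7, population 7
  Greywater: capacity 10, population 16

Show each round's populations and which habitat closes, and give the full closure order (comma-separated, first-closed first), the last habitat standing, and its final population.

Round 1: Ashgrove=11 Briarlake=19 Cedarfen=7 Dunmere=7 Elkhorn=21 Greywater=16 Hollowpine=16 → close Hollowpine (overflow 11)
  16÷6 = 2 each, +1 to first 4
Round 2: Ashgrove=14 Briarlake=22 Cedarfen=10 Dunmere=10 Elkhorn=23 Greywater=18 → close Elkhorn (overflow 12)
  23÷5 = 4 each, +1 to first 3
Round 3: Ashgrove=19 Briarlake=27 Cedarfen=15 Dunmere=14 Greywater=22 → close Ashgrove (overflow 14)
  19÷4 = 4 each, +1 to first 3
Round 4: Briarlake=32 Cedarfen=20 Dunmere=19 Greywater=26 → close Briarlake (overflow 17)
  32÷3 = 10 each, +1 to first 2
Round 5: Cedarfen=31 Dunmere=30 Greywater=36 → close Greywater (overflow 26)
  36÷2 = 18 each, +1 to first 0
Round 6: Cedarfen=49 Dunmere=48 → close Cedarfen (overflow 42)
  49÷1 = 49 each, +1 to first 0

Closure order: Hollowpine, Elkhorn, Ashgrove, Briarlake, Greywater, Cedarfen
Last habitat: Dunmere with 97 animals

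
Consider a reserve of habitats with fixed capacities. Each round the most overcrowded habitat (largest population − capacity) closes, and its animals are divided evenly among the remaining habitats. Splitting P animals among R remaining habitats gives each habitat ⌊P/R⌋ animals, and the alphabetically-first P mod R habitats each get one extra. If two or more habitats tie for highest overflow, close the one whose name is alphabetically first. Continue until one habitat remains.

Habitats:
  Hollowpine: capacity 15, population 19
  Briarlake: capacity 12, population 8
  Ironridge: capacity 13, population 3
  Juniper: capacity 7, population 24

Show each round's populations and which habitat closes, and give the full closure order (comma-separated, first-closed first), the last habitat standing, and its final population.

Round 1: Briarlake=8 Hollowpine=19 Ironridge=3 Juniper=24 → close Juniper (overflow 17)
  24÷3 = 8 each, +1 to first 0
Round 2: Briarlake=16 Hollowpine=27 Ironridge=11 → close Hollowpine (overflow 12)
  27÷2 = 13 each, +1 to first 1
Round 3: Briarlake=30 Ironridge=24 → close Briarlake (overflow 18)
  30÷1 = 30 each, +1 to first 0

Closure order: Juniper, Hollowpine, Briarlake
Last habitat: Ironridge with 54 animals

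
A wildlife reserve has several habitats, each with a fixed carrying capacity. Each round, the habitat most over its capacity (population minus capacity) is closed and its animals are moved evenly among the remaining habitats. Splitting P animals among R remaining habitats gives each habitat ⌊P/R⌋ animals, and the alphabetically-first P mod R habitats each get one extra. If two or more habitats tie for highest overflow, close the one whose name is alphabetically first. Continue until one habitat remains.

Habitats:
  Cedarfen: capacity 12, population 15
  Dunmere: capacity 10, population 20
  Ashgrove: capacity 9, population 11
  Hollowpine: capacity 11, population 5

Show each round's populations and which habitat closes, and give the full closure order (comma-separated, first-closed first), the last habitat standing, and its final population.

Round 1: Ashgrove=11 Cedarfen=15 Dunmere=20 Hollowpine=5 → close Dunmere (overflow 10)
  20÷3 = 6 each, +1 to first 2
Round 2: Ashgrove=18 Cedarfen=22 Hollowpine=11 → close Cedarfen (overflow 10)
  22÷2 = 11 each, +1 to first 0
Round 3: Ashgrove=29 Hollowpine=22 → close Ashgrove (overflow 20)
  29÷1 = 29 each, +1 to first 0

Closure order: Dunmere, Cedarfen, Ashgrove
Last habitat: Hollowpine with 51 animals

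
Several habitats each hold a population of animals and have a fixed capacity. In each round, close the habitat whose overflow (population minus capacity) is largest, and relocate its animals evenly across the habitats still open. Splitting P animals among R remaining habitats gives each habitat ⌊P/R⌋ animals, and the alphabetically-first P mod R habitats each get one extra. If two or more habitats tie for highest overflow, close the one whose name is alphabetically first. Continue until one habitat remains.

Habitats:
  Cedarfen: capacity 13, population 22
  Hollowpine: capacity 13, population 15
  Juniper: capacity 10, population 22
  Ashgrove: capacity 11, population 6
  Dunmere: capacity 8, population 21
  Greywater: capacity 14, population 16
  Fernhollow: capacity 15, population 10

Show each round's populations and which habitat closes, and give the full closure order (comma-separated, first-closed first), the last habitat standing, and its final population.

Closure order: Dunmere, Juniper, Cedarfen, Greywater, Hollowpine, Ashgrove
Last habitat: Fernhollow with 112 animals

Round 1: Ashgrove=6 Cedarfen=22 Dunmere=21 Fernhollow=10 Greywater=16 Hollowpine=15 Juniper=22 → close Dunmere (overflow 13)
  21÷6 = 3 each, +1 to first 3
Round 2: Ashgrove=10 Cedarfen=26 Fernhollow=14 Greywater=19 Hollowpine=18 Juniper=25 → close Juniper (overflow 15)
  25÷5 = 5 each, +1 to first 0
Round 3: Ashgrove=15 Cedarfen=31 Fernhollow=19 Greywater=24 Hollowpine=23 → close Cedarfen (overflow 18)
  31÷4 = 7 each, +1 to first 3
Round 4: Ashgrove=23 Fernhollow=27 Greywater=32 Hollowpine=30 → close Greywater (overflow 18)
  32÷3 = 10 each, +1 to first 2
Round 5: Ashgrove=34 Fernhollow=38 Hollowpine=40 → close Hollowpine (overflow 27)
  40÷2 = 20 each, +1 to first 0
Round 6: Ashgrove=54 Fernhollow=58 → close Ashgrove (overflow 43)
  54÷1 = 54 each, +1 to first 0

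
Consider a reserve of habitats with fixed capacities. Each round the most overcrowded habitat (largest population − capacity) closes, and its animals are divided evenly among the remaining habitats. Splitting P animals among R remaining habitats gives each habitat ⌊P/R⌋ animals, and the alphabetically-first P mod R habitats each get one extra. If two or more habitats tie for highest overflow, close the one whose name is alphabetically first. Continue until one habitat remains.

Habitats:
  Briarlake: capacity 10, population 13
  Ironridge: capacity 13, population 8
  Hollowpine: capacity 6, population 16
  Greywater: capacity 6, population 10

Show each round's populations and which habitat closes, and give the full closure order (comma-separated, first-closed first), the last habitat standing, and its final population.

Round 1: Briarlake=13 Greywater=10 Hollowpine=16 Ironridge=8 → close Hollowpine (overflow 10)
  16÷3 = 5 each, +1 to first 1
Round 2: Briarlake=19 Greywater=15 Ironridge=13 → close Briarlake (overflow 9)
  19÷2 = 9 each, +1 to first 1
Round 3: Greywater=25 Ironridge=22 → close Greywater (overflow 19)
  25÷1 = 25 each, +1 to first 0

Closure order: Hollowpine, Briarlake, Greywater
Last habitat: Ironridge with 47 animals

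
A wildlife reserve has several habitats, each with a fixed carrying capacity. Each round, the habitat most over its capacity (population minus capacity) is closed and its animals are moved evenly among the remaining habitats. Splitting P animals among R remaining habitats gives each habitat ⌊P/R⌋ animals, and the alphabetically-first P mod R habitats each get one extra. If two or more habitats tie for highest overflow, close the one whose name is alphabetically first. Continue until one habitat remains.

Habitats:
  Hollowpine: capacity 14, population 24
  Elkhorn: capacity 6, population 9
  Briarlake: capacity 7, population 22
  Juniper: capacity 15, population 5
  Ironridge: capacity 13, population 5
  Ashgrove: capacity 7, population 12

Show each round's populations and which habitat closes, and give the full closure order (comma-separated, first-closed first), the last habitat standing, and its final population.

Closure order: Briarlake, Hollowpine, Ashgrove, Elkhorn, Ironridge
Last habitat: Juniper with 77 animals

Round 1: Ashgrove=12 Briarlake=22 Elkhorn=9 Hollowpine=24 Ironridge=5 Juniper=5 → close Briarlake (overflow 15)
  22÷5 = 4 each, +1 to first 2
Round 2: Ashgrove=17 Elkhorn=14 Hollowpine=28 Ironridge=9 Juniper=9 → close Hollowpine (overflow 14)
  28÷4 = 7 each, +1 to first 0
Round 3: Ashgrove=24 Elkhorn=21 Ironridge=16 Juniper=16 → close Ashgrove (overflow 17)
  24÷3 = 8 each, +1 to first 0
Round 4: Elkhorn=29 Ironridge=24 Juniper=24 → close Elkhorn (overflow 23)
  29÷2 = 14 each, +1 to first 1
Round 5: Ironridge=39 Juniper=38 → close Ironridge (overflow 26)
  39÷1 = 39 each, +1 to first 0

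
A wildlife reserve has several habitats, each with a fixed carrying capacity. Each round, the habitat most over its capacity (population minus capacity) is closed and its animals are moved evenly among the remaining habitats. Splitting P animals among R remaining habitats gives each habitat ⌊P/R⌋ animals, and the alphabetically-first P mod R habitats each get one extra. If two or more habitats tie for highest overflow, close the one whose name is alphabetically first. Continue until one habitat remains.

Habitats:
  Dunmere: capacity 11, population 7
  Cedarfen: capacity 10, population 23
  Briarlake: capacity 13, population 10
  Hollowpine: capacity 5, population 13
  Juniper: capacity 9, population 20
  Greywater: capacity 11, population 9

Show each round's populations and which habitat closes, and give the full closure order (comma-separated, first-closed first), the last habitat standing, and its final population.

Closure order: Cedarfen, Juniper, Hollowpine, Briarlake, Dunmere
Last habitat: Greywater with 82 animals

Round 1: Briarlake=10 Cedarfen=23 Dunmere=7 Greywater=9 Hollowpine=13 Juniper=20 → close Cedarfen (overflow 13)
  23÷5 = 4 each, +1 to first 3
Round 2: Briarlake=15 Dunmere=12 Greywater=14 Hollowpine=17 Juniper=24 → close Juniper (overflow 15)
  24÷4 = 6 each, +1 to first 0
Round 3: Briarlake=21 Dunmere=18 Greywater=20 Hollowpine=23 → close Hollowpine (overflow 18)
  23÷3 = 7 each, +1 to first 2
Round 4: Briarlake=29 Dunmere=26 Greywater=27 → close Briarlake (overflow 16)
  29÷2 = 14 each, +1 to first 1
Round 5: Dunmere=41 Greywater=41 → close Dunmere (overflow 30)
  41÷1 = 41 each, +1 to first 0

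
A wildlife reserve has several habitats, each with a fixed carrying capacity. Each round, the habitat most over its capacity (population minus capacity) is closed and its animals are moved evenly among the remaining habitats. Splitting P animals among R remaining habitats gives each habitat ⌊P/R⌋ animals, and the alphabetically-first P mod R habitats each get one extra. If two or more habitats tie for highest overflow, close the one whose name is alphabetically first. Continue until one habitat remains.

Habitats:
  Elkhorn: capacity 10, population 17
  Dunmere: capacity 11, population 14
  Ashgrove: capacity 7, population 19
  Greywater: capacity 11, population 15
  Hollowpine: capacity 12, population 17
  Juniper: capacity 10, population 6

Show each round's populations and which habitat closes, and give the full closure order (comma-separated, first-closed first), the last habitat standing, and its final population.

Round 1: Ashgrove=19 Dunmere=14 Elkhorn=17 Greywater=15 Hollowpine=17 Juniper=6 → close Ashgrove (overflow 12)
  19÷5 = 3 each, +1 to first 4
Round 2: Dunmere=18 Elkhorn=21 Greywater=19 Hollowpine=21 Juniper=9 → close Elkhorn (overflow 11)
  21÷4 = 5 each, +1 to first 1
Round 3: Dunmere=24 Greywater=24 Hollowpine=26 Juniper=14 → close Hollowpine (overflow 14)
  26÷3 = 8 each, +1 to first 2
Round 4: Dunmere=33 Greywater=33 Juniper=22 → close Dunmere (overflow 22)
  33÷2 = 16 each, +1 to first 1
Round 5: Greywater=50 Juniper=38 → close Greywater (overflow 39)
  50÷1 = 50 each, +1 to first 0

Closure order: Ashgrove, Elkhorn, Hollowpine, Dunmere, Greywater
Last habitat: Juniper with 88 animals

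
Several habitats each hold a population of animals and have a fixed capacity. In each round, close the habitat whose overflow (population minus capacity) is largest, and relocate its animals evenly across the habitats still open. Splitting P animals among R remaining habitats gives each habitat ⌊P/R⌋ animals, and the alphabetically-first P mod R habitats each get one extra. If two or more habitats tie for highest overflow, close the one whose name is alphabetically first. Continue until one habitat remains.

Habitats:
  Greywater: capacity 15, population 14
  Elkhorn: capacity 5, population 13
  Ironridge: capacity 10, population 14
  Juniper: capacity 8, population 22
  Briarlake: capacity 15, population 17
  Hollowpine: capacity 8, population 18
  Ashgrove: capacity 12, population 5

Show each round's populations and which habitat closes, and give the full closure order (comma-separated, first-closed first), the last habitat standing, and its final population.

Round 1: Ashgrove=5 Briarlake=17 Elkhorn=13 Greywater=14 Hollowpine=18 Ironridge=14 Juniper=22 → close Juniper (overflow 14)
  22÷6 = 3 each, +1 to first 4
Round 2: Ashgrove=9 Briarlake=21 Elkhorn=17 Greywater=18 Hollowpine=21 Ironridge=17 → close Hollowpine (overflow 13)
  21÷5 = 4 each, +1 to first 1
Round 3: Ashgrove=14 Briarlake=25 Elkhorn=21 Greywater=22 Ironridge=21 → close Elkhorn (overflow 16)
  21÷4 = 5 each, +1 to first 1
Round 4: Ashgrove=20 Briarlake=30 Greywater=27 Ironridge=26 → close Ironridge (overflow 16)
  26÷3 = 8 each, +1 to first 2
Round 5: Ashgrove=29 Briarlake=39 Greywater=35 → close Briarlake (overflow 24)
  39÷2 = 19 each, +1 to first 1
Round 6: Ashgrove=49 Greywater=54 → close Greywater (overflow 39)
  54÷1 = 54 each, +1 to first 0

Closure order: Juniper, Hollowpine, Elkhorn, Ironridge, Briarlake, Greywater
Last habitat: Ashgrove with 103 animals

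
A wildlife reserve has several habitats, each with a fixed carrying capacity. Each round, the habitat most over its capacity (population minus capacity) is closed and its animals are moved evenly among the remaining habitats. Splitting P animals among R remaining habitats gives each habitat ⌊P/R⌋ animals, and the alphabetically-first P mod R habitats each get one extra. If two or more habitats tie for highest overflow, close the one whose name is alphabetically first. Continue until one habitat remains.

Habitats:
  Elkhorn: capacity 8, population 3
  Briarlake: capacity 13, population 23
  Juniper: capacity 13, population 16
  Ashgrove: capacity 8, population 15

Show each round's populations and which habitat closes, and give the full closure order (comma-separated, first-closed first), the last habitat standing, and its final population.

Round 1: Ashgrove=15 Briarlake=23 Elkhorn=3 Juniper=16 → close Briarlake (overflow 10)
  23÷3 = 7 each, +1 to first 2
Round 2: Ashgrove=23 Elkhorn=11 Juniper=23 → close Ashgrove (overflow 15)
  23÷2 = 11 each, +1 to first 1
Round 3: Elkhorn=23 Juniper=34 → close Juniper (overflow 21)
  34÷1 = 34 each, +1 to first 0

Closure order: Briarlake, Ashgrove, Juniper
Last habitat: Elkhorn with 57 animals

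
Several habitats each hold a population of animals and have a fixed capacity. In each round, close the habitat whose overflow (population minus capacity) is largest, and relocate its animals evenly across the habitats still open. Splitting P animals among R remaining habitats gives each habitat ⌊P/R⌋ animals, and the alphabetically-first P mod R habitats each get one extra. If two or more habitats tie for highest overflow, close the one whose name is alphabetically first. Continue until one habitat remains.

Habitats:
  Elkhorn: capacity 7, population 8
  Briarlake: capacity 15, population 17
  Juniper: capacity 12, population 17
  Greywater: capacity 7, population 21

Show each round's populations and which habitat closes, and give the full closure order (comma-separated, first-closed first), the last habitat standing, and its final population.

Closure order: Greywater, Juniper, Briarlake
Last habitat: Elkhorn with 63 animals

Round 1: Briarlake=17 Elkhorn=8 Greywater=21 Juniper=17 → close Greywater (overflow 14)
  21÷3 = 7 each, +1 to first 0
Round 2: Briarlake=24 Elkhorn=15 Juniper=24 → close Juniper (overflow 12)
  24÷2 = 12 each, +1 to first 0
Round 3: Briarlake=36 Elkhorn=27 → close Briarlake (overflow 21)
  36÷1 = 36 each, +1 to first 0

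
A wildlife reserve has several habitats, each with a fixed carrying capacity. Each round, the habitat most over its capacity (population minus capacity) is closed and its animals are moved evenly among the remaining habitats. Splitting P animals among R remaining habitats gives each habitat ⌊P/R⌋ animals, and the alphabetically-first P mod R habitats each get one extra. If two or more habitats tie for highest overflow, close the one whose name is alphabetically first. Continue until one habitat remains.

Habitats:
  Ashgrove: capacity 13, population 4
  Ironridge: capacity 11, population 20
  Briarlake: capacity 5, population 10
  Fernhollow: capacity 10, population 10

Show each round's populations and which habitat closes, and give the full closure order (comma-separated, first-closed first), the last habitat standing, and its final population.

Closure order: Ironridge, Briarlake, Fernhollow
Last habitat: Ashgrove with 44 animals

Round 1: Ashgrove=4 Briarlake=10 Fernhollow=10 Ironridge=20 → close Ironridge (overflow 9)
  20÷3 = 6 each, +1 to first 2
Round 2: Ashgrove=11 Briarlake=17 Fernhollow=16 → close Briarlake (overflow 12)
  17÷2 = 8 each, +1 to first 1
Round 3: Ashgrove=20 Fernhollow=24 → close Fernhollow (overflow 14)
  24÷1 = 24 each, +1 to first 0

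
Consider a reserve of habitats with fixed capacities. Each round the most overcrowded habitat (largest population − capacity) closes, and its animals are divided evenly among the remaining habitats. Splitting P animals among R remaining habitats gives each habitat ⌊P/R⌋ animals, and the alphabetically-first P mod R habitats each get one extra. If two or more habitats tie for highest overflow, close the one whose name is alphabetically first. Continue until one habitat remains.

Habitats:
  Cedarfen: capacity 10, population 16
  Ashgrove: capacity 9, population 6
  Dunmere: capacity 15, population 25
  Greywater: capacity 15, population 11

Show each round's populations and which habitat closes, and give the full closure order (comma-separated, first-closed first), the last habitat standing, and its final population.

Closure order: Dunmere, Cedarfen, Ashgrove
Last habitat: Greywater with 58 animals

Round 1: Ashgrove=6 Cedarfen=16 Dunmere=25 Greywater=11 → close Dunmere (overflow 10)
  25÷3 = 8 each, +1 to first 1
Round 2: Ashgrove=15 Cedarfen=24 Greywater=19 → close Cedarfen (overflow 14)
  24÷2 = 12 each, +1 to first 0
Round 3: Ashgrove=27 Greywater=31 → close Ashgrove (overflow 18)
  27÷1 = 27 each, +1 to first 0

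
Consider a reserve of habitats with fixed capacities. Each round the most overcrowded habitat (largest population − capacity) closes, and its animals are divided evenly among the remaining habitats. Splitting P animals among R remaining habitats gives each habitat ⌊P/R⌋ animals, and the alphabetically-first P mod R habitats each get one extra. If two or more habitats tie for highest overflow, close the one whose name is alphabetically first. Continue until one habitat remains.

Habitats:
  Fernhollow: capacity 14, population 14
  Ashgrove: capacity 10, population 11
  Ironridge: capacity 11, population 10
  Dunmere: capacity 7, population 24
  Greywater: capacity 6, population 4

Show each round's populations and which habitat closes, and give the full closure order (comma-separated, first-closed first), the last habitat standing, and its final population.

Closure order: Dunmere, Ashgrove, Fernhollow, Greywater
Last habitat: Ironridge with 63 animals

Round 1: Ashgrove=11 Dunmere=24 Fernhollow=14 Greywater=4 Ironridge=10 → close Dunmere (overflow 17)
  24÷4 = 6 each, +1 to first 0
Round 2: Ashgrove=17 Fernhollow=20 Greywater=10 Ironridge=16 → close Ashgrove (overflow 7)
  17÷3 = 5 each, +1 to first 2
Round 3: Fernhollow=26 Greywater=16 Ironridge=21 → close Fernhollow (overflow 12)
  26÷2 = 13 each, +1 to first 0
Round 4: Greywater=29 Ironridge=34 → close Greywater (overflow 23)
  29÷1 = 29 each, +1 to first 0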